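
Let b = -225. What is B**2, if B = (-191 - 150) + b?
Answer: 320356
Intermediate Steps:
B = -566 (B = (-191 - 150) - 225 = -341 - 225 = -566)
B**2 = (-566)**2 = 320356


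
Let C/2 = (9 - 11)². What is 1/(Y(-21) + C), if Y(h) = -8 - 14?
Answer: -1/14 ≈ -0.071429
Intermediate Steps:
C = 8 (C = 2*(9 - 11)² = 2*(-2)² = 2*4 = 8)
Y(h) = -22
1/(Y(-21) + C) = 1/(-22 + 8) = 1/(-14) = -1/14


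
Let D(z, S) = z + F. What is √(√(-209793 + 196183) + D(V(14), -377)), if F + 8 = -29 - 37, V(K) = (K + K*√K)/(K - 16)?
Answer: √(-81 - 7*√14 + I*√13610) ≈ 5.0615 + 11.524*I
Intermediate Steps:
V(K) = (K + K^(3/2))/(-16 + K)
F = -74 (F = -8 + (-29 - 37) = -8 - 66 = -74)
D(z, S) = -74 + z (D(z, S) = z - 74 = -74 + z)
√(√(-209793 + 196183) + D(V(14), -377)) = √(√(-209793 + 196183) + (-74 + (14 + 14^(3/2))/(-16 + 14))) = √(√(-13610) + (-74 + (14 + 14*√14)/(-2))) = √(I*√13610 + (-74 - (14 + 14*√14)/2)) = √(I*√13610 + (-74 + (-7 - 7*√14))) = √(I*√13610 + (-81 - 7*√14)) = √(-81 - 7*√14 + I*√13610)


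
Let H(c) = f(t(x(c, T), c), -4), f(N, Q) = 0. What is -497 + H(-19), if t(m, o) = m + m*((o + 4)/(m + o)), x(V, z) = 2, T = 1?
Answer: -497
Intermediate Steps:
t(m, o) = m + m*(4 + o)/(m + o) (t(m, o) = m + m*((4 + o)/(m + o)) = m + m*(4 + o)/(m + o))
H(c) = 0
-497 + H(-19) = -497 + 0 = -497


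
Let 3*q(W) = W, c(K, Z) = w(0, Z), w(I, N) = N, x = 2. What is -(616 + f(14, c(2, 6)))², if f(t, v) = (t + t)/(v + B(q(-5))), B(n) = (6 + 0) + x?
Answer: -381924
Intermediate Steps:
c(K, Z) = Z
q(W) = W/3
B(n) = 8 (B(n) = (6 + 0) + 2 = 6 + 2 = 8)
f(t, v) = 2*t/(8 + v) (f(t, v) = (t + t)/(v + 8) = (2*t)/(8 + v) = 2*t/(8 + v))
-(616 + f(14, c(2, 6)))² = -(616 + 2*14/(8 + 6))² = -(616 + 2*14/14)² = -(616 + 2*14*(1/14))² = -(616 + 2)² = -1*618² = -1*381924 = -381924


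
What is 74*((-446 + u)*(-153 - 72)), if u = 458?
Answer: -199800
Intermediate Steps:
74*((-446 + u)*(-153 - 72)) = 74*((-446 + 458)*(-153 - 72)) = 74*(12*(-225)) = 74*(-2700) = -199800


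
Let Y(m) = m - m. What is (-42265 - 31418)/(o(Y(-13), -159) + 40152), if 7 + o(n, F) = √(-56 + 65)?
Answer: -73683/40148 ≈ -1.8353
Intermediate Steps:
Y(m) = 0
o(n, F) = -4 (o(n, F) = -7 + √(-56 + 65) = -7 + √9 = -7 + 3 = -4)
(-42265 - 31418)/(o(Y(-13), -159) + 40152) = (-42265 - 31418)/(-4 + 40152) = -73683/40148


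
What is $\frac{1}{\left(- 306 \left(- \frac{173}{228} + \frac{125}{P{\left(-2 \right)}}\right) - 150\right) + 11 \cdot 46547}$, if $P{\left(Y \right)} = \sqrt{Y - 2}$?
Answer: $\frac{739471222}{379210775095861} - \frac{27616500 i}{379210775095861} \approx 1.95 \cdot 10^{-6} - 7.2826 \cdot 10^{-8} i$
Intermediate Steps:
$P{\left(Y \right)} = \sqrt{-2 + Y}$
$\frac{1}{\left(- 306 \left(- \frac{173}{228} + \frac{125}{P{\left(-2 \right)}}\right) - 150\right) + 11 \cdot 46547} = \frac{1}{\left(- 306 \left(- \frac{173}{228} + \frac{125}{\sqrt{-2 - 2}}\right) - 150\right) + 11 \cdot 46547} = \frac{1}{\left(- 306 \left(\left(-173\right) \frac{1}{228} + \frac{125}{\sqrt{-4}}\right) - 150\right) + 512017} = \frac{1}{\left(- 306 \left(- \frac{173}{228} + \frac{125}{2 i}\right) - 150\right) + 512017} = \frac{1}{\left(- 306 \left(- \frac{173}{228} + 125 \left(- \frac{i}{2}\right)\right) - 150\right) + 512017} = \frac{1}{\left(- 306 \left(- \frac{173}{228} - \frac{125 i}{2}\right) - 150\right) + 512017} = \frac{1}{\left(\left(\frac{8823}{38} + 19125 i\right) - 150\right) + 512017} = \frac{1}{\left(\frac{3123}{38} + 19125 i\right) + 512017} = \frac{1}{\frac{19459769}{38} + 19125 i} = \frac{1444 \left(\frac{19459769}{38} - 19125 i\right)}{379210775095861}$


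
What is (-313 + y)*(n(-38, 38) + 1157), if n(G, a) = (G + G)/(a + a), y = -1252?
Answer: -1809140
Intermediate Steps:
n(G, a) = G/a (n(G, a) = (2*G)/((2*a)) = (2*G)*(1/(2*a)) = G/a)
(-313 + y)*(n(-38, 38) + 1157) = (-313 - 1252)*(-38/38 + 1157) = -1565*(-38*1/38 + 1157) = -1565*(-1 + 1157) = -1565*1156 = -1809140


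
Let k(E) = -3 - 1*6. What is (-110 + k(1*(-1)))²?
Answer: 14161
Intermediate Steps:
k(E) = -9 (k(E) = -3 - 6 = -9)
(-110 + k(1*(-1)))² = (-110 - 9)² = (-119)² = 14161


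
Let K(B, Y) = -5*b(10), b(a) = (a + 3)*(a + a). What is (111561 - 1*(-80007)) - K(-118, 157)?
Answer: 192868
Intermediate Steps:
b(a) = 2*a*(3 + a) (b(a) = (3 + a)*(2*a) = 2*a*(3 + a))
K(B, Y) = -1300 (K(B, Y) = -10*10*(3 + 10) = -10*10*13 = -5*260 = -1300)
(111561 - 1*(-80007)) - K(-118, 157) = (111561 - 1*(-80007)) - 1*(-1300) = (111561 + 80007) + 1300 = 191568 + 1300 = 192868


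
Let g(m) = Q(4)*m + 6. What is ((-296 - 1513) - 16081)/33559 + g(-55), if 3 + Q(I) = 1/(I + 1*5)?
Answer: 49640546/302031 ≈ 164.36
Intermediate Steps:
Q(I) = -3 + 1/(5 + I) (Q(I) = -3 + 1/(I + 1*5) = -3 + 1/(I + 5) = -3 + 1/(5 + I))
g(m) = 6 - 26*m/9 (g(m) = ((-14 - 3*4)/(5 + 4))*m + 6 = ((-14 - 12)/9)*m + 6 = ((⅑)*(-26))*m + 6 = -26*m/9 + 6 = 6 - 26*m/9)
((-296 - 1513) - 16081)/33559 + g(-55) = ((-296 - 1513) - 16081)/33559 + (6 - 26/9*(-55)) = (-1809 - 16081)*(1/33559) + (6 + 1430/9) = -17890*1/33559 + 1484/9 = -17890/33559 + 1484/9 = 49640546/302031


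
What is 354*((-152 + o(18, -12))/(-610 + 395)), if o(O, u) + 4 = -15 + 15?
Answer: 55224/215 ≈ 256.86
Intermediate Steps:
o(O, u) = -4 (o(O, u) = -4 + (-15 + 15) = -4 + 0 = -4)
354*((-152 + o(18, -12))/(-610 + 395)) = 354*((-152 - 4)/(-610 + 395)) = 354*(-156/(-215)) = 354*(-156*(-1/215)) = 354*(156/215) = 55224/215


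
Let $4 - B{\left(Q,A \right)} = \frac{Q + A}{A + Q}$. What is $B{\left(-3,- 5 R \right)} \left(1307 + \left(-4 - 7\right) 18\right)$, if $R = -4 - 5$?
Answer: $3327$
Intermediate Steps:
$R = -9$ ($R = -4 - 5 = -9$)
$B{\left(Q,A \right)} = 3$ ($B{\left(Q,A \right)} = 4 - \frac{Q + A}{A + Q} = 4 - \frac{A + Q}{A + Q} = 4 - 1 = 3$)
$B{\left(-3,- 5 R \right)} \left(1307 + \left(-4 - 7\right) 18\right) = 3 \left(1307 + \left(-4 - 7\right) 18\right) = 3 \left(1307 - 198\right) = 3 \cdot 1109 = 3327$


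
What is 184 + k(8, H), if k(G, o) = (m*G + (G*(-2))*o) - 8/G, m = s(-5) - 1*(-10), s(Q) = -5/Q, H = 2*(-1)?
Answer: 303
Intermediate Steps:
H = -2
m = 11 (m = -5/(-5) - 1*(-10) = -5*(-⅕) + 10 = 1 + 10 = 11)
k(G, o) = -8/G + 11*G - 2*G*o (k(G, o) = (11*G + (G*(-2))*o) - 8/G = (11*G + (-2*G)*o) - 8/G = (11*G - 2*G*o) - 8/G = -8/G + 11*G - 2*G*o)
184 + k(8, H) = 184 + (-8 + 8²*(11 - 2*(-2)))/8 = 184 + (-8 + 64*(11 + 4))/8 = 184 + (-8 + 64*15)/8 = 184 + (-8 + 960)/8 = 184 + (⅛)*952 = 184 + 119 = 303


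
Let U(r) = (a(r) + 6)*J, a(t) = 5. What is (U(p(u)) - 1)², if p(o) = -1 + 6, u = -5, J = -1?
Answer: 144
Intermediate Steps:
p(o) = 5
U(r) = -11 (U(r) = (5 + 6)*(-1) = 11*(-1) = -11)
(U(p(u)) - 1)² = (-11 - 1)² = (-12)² = 144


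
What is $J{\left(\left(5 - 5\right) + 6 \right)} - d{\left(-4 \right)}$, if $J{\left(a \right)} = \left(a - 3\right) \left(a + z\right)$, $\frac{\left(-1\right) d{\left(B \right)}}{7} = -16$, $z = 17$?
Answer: $-43$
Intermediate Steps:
$d{\left(B \right)} = 112$ ($d{\left(B \right)} = \left(-7\right) \left(-16\right) = 112$)
$J{\left(a \right)} = \left(-3 + a\right) \left(17 + a\right)$ ($J{\left(a \right)} = \left(a - 3\right) \left(a + 17\right) = \left(-3 + a\right) \left(17 + a\right)$)
$J{\left(\left(5 - 5\right) + 6 \right)} - d{\left(-4 \right)} = \left(-51 + \left(\left(5 - 5\right) + 6\right)^{2} + 14 \left(\left(5 - 5\right) + 6\right)\right) - 112 = \left(-51 + \left(0 + 6\right)^{2} + 14 \left(0 + 6\right)\right) - 112 = \left(-51 + 6^{2} + 14 \cdot 6\right) - 112 = \left(-51 + 36 + 84\right) - 112 = 69 - 112 = -43$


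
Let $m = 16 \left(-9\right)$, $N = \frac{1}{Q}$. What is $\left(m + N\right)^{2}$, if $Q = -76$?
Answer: $\frac{119793025}{5776} \approx 20740.0$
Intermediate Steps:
$N = - \frac{1}{76}$ ($N = \frac{1}{-76} = - \frac{1}{76} \approx -0.013158$)
$m = -144$
$\left(m + N\right)^{2} = \left(-144 - \frac{1}{76}\right)^{2} = \left(- \frac{10945}{76}\right)^{2} = \frac{119793025}{5776}$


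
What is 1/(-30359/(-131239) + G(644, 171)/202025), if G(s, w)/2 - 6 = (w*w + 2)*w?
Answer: 26513558975/1318670002177 ≈ 0.020106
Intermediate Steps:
G(s, w) = 12 + 2*w*(2 + w²) (G(s, w) = 12 + 2*((w*w + 2)*w) = 12 + 2*((w² + 2)*w) = 12 + 2*((2 + w²)*w) = 12 + 2*(w*(2 + w²)) = 12 + 2*w*(2 + w²))
1/(-30359/(-131239) + G(644, 171)/202025) = 1/(-30359/(-131239) + (12 + 2*171³ + 4*171)/202025) = 1/(-30359*(-1/131239) + (12 + 2*5000211 + 684)*(1/202025)) = 1/(30359/131239 + (12 + 10000422 + 684)*(1/202025)) = 1/(30359/131239 + 10001118*(1/202025)) = 1/(30359/131239 + 10001118/202025) = 1/(1318670002177/26513558975) = 26513558975/1318670002177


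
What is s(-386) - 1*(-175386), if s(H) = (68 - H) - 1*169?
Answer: 175671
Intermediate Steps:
s(H) = -101 - H (s(H) = (68 - H) - 169 = -101 - H)
s(-386) - 1*(-175386) = (-101 - 1*(-386)) - 1*(-175386) = (-101 + 386) + 175386 = 285 + 175386 = 175671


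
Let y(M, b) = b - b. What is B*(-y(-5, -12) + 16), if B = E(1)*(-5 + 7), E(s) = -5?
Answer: -160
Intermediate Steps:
y(M, b) = 0
B = -10 (B = -5*(-5 + 7) = -5*2 = -10)
B*(-y(-5, -12) + 16) = -10*(-1*0 + 16) = -10*(0 + 16) = -10*16 = -160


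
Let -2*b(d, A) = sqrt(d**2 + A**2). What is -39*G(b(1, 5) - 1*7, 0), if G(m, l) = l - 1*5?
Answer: 195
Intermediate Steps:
b(d, A) = -sqrt(A**2 + d**2)/2 (b(d, A) = -sqrt(d**2 + A**2)/2 = -sqrt(A**2 + d**2)/2)
G(m, l) = -5 + l (G(m, l) = l - 5 = -5 + l)
-39*G(b(1, 5) - 1*7, 0) = -39*(-5 + 0) = -39*(-5) = 195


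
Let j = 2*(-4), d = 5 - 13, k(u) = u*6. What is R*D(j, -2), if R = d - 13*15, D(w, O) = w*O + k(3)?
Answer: -6902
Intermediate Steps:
k(u) = 6*u
d = -8
j = -8
D(w, O) = 18 + O*w (D(w, O) = w*O + 6*3 = O*w + 18 = 18 + O*w)
R = -203 (R = -8 - 13*15 = -8 - 195 = -203)
R*D(j, -2) = -203*(18 - 2*(-8)) = -203*(18 + 16) = -203*34 = -6902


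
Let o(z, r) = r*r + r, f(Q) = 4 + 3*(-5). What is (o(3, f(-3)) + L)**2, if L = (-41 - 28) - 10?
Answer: 961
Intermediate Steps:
f(Q) = -11 (f(Q) = 4 - 15 = -11)
o(z, r) = r + r**2 (o(z, r) = r**2 + r = r + r**2)
L = -79 (L = -69 - 10 = -79)
(o(3, f(-3)) + L)**2 = (-11*(1 - 11) - 79)**2 = (-11*(-10) - 79)**2 = (110 - 79)**2 = 31**2 = 961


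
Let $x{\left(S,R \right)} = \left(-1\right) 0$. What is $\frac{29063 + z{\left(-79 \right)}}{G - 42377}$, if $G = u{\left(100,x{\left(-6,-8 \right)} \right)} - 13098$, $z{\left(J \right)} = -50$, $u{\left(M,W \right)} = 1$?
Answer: $- \frac{29013}{55474} \approx -0.523$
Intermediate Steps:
$x{\left(S,R \right)} = 0$
$G = -13097$ ($G = 1 - 13098 = -13097$)
$\frac{29063 + z{\left(-79 \right)}}{G - 42377} = \frac{29063 - 50}{-13097 - 42377} = \frac{29013}{-55474} = 29013 \left(- \frac{1}{55474}\right) = - \frac{29013}{55474}$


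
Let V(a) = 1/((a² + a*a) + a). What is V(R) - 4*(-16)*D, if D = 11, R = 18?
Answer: 468865/666 ≈ 704.00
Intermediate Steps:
V(a) = 1/(a + 2*a²) (V(a) = 1/((a² + a²) + a) = 1/(2*a² + a) = 1/(a + 2*a²))
V(R) - 4*(-16)*D = 1/(18*(1 + 2*18)) - 4*(-16)*11 = 1/(18*(1 + 36)) - (-64)*11 = (1/18)/37 - 1*(-704) = (1/18)*(1/37) + 704 = 1/666 + 704 = 468865/666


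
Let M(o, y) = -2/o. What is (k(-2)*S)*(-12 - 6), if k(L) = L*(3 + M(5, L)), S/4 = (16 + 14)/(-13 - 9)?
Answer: -5616/11 ≈ -510.55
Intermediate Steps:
S = -60/11 (S = 4*((16 + 14)/(-13 - 9)) = 4*(30/(-22)) = 4*(30*(-1/22)) = 4*(-15/11) = -60/11 ≈ -5.4545)
k(L) = 13*L/5 (k(L) = L*(3 - 2/5) = L*(3 - 2*⅕) = L*(3 - ⅖) = L*(13/5) = 13*L/5)
(k(-2)*S)*(-12 - 6) = (((13/5)*(-2))*(-60/11))*(-12 - 6) = -26/5*(-60/11)*(-18) = (312/11)*(-18) = -5616/11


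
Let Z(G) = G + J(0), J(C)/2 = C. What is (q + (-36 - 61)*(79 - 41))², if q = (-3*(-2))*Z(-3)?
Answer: 13719616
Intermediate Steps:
J(C) = 2*C
Z(G) = G (Z(G) = G + 2*0 = G + 0 = G)
q = -18 (q = -3*(-2)*(-3) = 6*(-3) = -18)
(q + (-36 - 61)*(79 - 41))² = (-18 + (-36 - 61)*(79 - 41))² = (-18 - 97*38)² = (-18 - 3686)² = (-3704)² = 13719616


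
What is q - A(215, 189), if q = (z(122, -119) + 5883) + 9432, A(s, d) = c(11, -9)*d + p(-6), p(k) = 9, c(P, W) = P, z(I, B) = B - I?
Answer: 12986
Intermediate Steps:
A(s, d) = 9 + 11*d (A(s, d) = 11*d + 9 = 9 + 11*d)
q = 15074 (q = ((-119 - 1*122) + 5883) + 9432 = ((-119 - 122) + 5883) + 9432 = (-241 + 5883) + 9432 = 5642 + 9432 = 15074)
q - A(215, 189) = 15074 - (9 + 11*189) = 15074 - (9 + 2079) = 15074 - 1*2088 = 15074 - 2088 = 12986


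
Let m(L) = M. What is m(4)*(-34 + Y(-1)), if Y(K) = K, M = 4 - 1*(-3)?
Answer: -245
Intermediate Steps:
M = 7 (M = 4 + 3 = 7)
m(L) = 7
m(4)*(-34 + Y(-1)) = 7*(-34 - 1) = 7*(-35) = -245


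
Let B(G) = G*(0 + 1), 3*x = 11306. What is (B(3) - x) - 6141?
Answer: -29720/3 ≈ -9906.7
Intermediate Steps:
x = 11306/3 (x = (⅓)*11306 = 11306/3 ≈ 3768.7)
B(G) = G (B(G) = G*1 = G)
(B(3) - x) - 6141 = (3 - 1*11306/3) - 6141 = (3 - 11306/3) - 6141 = -11297/3 - 6141 = -29720/3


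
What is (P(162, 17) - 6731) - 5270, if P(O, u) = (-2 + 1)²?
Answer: -12000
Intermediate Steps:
P(O, u) = 1 (P(O, u) = (-1)² = 1)
(P(162, 17) - 6731) - 5270 = (1 - 6731) - 5270 = -6730 - 5270 = -12000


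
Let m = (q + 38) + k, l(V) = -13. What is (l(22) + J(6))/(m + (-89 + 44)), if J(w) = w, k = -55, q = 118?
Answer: -⅛ ≈ -0.12500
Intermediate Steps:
m = 101 (m = (118 + 38) - 55 = 156 - 55 = 101)
(l(22) + J(6))/(m + (-89 + 44)) = (-13 + 6)/(101 + (-89 + 44)) = -7/(101 - 45) = -7/56 = -7*1/56 = -⅛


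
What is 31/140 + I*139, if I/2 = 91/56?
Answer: 15819/35 ≈ 451.97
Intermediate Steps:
I = 13/4 (I = 2*(91/56) = 2*(91*(1/56)) = 2*(13/8) = 13/4 ≈ 3.2500)
31/140 + I*139 = 31/140 + (13/4)*139 = 31*(1/140) + 1807/4 = 31/140 + 1807/4 = 15819/35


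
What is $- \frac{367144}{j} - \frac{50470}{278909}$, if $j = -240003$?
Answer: $\frac{90286814486}{66938996727} \approx 1.3488$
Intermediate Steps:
$- \frac{367144}{j} - \frac{50470}{278909} = - \frac{367144}{-240003} - \frac{50470}{278909} = \left(-367144\right) \left(- \frac{1}{240003}\right) - \frac{50470}{278909} = \frac{367144}{240003} - \frac{50470}{278909} = \frac{90286814486}{66938996727}$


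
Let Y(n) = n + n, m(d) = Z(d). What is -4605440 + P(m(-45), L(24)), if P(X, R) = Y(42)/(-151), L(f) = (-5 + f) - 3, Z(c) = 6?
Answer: -695421524/151 ≈ -4.6054e+6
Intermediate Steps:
m(d) = 6
Y(n) = 2*n
L(f) = -8 + f
P(X, R) = -84/151 (P(X, R) = (2*42)/(-151) = 84*(-1/151) = -84/151)
-4605440 + P(m(-45), L(24)) = -4605440 - 84/151 = -695421524/151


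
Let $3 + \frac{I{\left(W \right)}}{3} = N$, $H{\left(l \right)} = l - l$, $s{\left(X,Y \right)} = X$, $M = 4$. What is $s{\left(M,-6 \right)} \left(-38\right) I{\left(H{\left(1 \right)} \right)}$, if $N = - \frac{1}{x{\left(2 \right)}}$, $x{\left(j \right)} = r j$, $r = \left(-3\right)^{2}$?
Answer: $\frac{4180}{3} \approx 1393.3$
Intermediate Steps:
$r = 9$
$x{\left(j \right)} = 9 j$
$H{\left(l \right)} = 0$
$N = - \frac{1}{18}$ ($N = - \frac{1}{9 \cdot 2} = - \frac{1}{18} \approx -0.055556$)
$I{\left(W \right)} = - \frac{55}{6}$ ($I{\left(W \right)} = -9 + 3 \left(- \frac{1}{18}\right) = -9 - \frac{1}{6} = - \frac{55}{6}$)
$s{\left(M,-6 \right)} \left(-38\right) I{\left(H{\left(1 \right)} \right)} = 4 \left(-38\right) \left(- \frac{55}{6}\right) = \left(-152\right) \left(- \frac{55}{6}\right) = \frac{4180}{3}$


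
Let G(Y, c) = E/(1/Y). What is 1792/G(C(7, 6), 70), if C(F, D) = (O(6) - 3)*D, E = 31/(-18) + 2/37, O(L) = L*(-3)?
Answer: 9472/1111 ≈ 8.5257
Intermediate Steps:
O(L) = -3*L
E = -1111/666 (E = 31*(-1/18) + 2*(1/37) = -31/18 + 2/37 = -1111/666 ≈ -1.6682)
C(F, D) = -21*D (C(F, D) = (-3*6 - 3)*D = (-18 - 3)*D = -21*D)
G(Y, c) = -1111*Y/666
1792/G(C(7, 6), 70) = 1792/((-(-7777)*6/222)) = 1792/((-1111/666*(-126))) = 1792/(7777/37) = 1792*(37/7777) = 9472/1111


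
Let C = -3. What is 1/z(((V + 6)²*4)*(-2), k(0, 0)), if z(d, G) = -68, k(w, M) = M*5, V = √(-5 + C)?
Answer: -1/68 ≈ -0.014706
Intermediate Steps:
V = 2*I*√2 (V = √(-5 - 3) = √(-8) = 2*I*√2 ≈ 2.8284*I)
k(w, M) = 5*M
1/z(((V + 6)²*4)*(-2), k(0, 0)) = 1/(-68) = -1/68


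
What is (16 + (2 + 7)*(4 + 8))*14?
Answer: 1736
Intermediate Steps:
(16 + (2 + 7)*(4 + 8))*14 = (16 + 9*12)*14 = (16 + 108)*14 = 124*14 = 1736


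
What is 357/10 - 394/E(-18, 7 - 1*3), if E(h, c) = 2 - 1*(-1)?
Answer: -2869/30 ≈ -95.633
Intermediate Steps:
E(h, c) = 3 (E(h, c) = 2 + 1 = 3)
357/10 - 394/E(-18, 7 - 1*3) = 357/10 - 394/3 = -2869/30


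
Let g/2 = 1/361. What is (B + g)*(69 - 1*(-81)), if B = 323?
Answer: 17490750/361 ≈ 48451.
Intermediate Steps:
g = 2/361 ≈ 0.0055402
(B + g)*(69 - 1*(-81)) = (323 + 2/361)*(69 - 1*(-81)) = 116605*(69 + 81)/361 = (116605/361)*150 = 17490750/361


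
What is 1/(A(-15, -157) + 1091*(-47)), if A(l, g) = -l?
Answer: -1/51262 ≈ -1.9508e-5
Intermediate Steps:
1/(A(-15, -157) + 1091*(-47)) = 1/(-1*(-15) + 1091*(-47)) = 1/(15 - 51277) = 1/(-51262) = -1/51262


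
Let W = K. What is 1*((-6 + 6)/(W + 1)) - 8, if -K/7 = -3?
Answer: -8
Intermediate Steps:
K = 21 (K = -7*(-3) = 21)
W = 21
1*((-6 + 6)/(W + 1)) - 8 = 1*((-6 + 6)/(21 + 1)) - 8 = 1*(0/22) - 8 = 1*(0*(1/22)) - 8 = 1*0 - 8 = 0 - 8 = -8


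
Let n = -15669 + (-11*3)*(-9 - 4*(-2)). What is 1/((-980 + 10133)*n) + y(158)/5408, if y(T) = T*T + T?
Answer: 449420985521/96746624208 ≈ 4.6453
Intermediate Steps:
y(T) = T + T² (y(T) = T² + T = T + T²)
n = -15636 (n = -15669 - 33*(-9 + 8) = -15669 - 33*(-1) = -15669 + 33 = -15636)
1/((-980 + 10133)*n) + y(158)/5408 = 1/((-980 + 10133)*(-15636)) + (158*(1 + 158))/5408 = -1/15636/9153 + (158*159)*(1/5408) = (1/9153)*(-1/15636) + 25122*(1/5408) = -1/143116308 + 12561/2704 = 449420985521/96746624208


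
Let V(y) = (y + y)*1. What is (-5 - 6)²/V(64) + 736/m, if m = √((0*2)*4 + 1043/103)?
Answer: 121/128 + 736*√107429/1043 ≈ 232.23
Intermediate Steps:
V(y) = 2*y (V(y) = (2*y)*1 = 2*y)
m = √107429/103 (m = √(0*4 + 1043*(1/103)) = √(0 + 1043/103) = √(1043/103) = √107429/103 ≈ 3.1822)
(-5 - 6)²/V(64) + 736/m = (-5 - 6)²/((2*64)) + 736/((√107429/103)) = (-11)²/128 + 736*(√107429/1043) = 121*(1/128) + 736*√107429/1043 = 121/128 + 736*√107429/1043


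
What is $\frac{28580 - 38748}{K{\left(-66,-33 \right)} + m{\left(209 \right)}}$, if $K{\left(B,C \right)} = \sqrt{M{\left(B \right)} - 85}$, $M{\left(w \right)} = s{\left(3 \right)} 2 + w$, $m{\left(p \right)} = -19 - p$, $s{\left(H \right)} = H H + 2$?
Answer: $\frac{772768}{17371} + \frac{10168 i \sqrt{129}}{52113} \approx 44.486 + 2.2161 i$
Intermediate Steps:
$s{\left(H \right)} = 2 + H^{2}$ ($s{\left(H \right)} = H^{2} + 2 = 2 + H^{2}$)
$M{\left(w \right)} = 22 + w$ ($M{\left(w \right)} = \left(2 + 3^{2}\right) 2 + w = \left(2 + 9\right) 2 + w = 11 \cdot 2 + w = 22 + w$)
$K{\left(B,C \right)} = \sqrt{-63 + B}$ ($K{\left(B,C \right)} = \sqrt{\left(22 + B\right) - 85} = \sqrt{-63 + B}$)
$\frac{28580 - 38748}{K{\left(-66,-33 \right)} + m{\left(209 \right)}} = \frac{28580 - 38748}{\sqrt{-63 - 66} - 228} = - \frac{10168}{\sqrt{-129} - 228} = - \frac{10168}{i \sqrt{129} - 228} = - \frac{10168}{-228 + i \sqrt{129}}$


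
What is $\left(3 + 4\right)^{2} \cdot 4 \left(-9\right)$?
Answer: $-1764$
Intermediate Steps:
$\left(3 + 4\right)^{2} \cdot 4 \left(-9\right) = 7^{2} \cdot 4 \left(-9\right) = 49 \cdot 4 \left(-9\right) = 196 \left(-9\right) = -1764$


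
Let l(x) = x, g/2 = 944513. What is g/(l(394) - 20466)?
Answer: -944513/10036 ≈ -94.113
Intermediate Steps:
g = 1889026 (g = 2*944513 = 1889026)
g/(l(394) - 20466) = 1889026/(394 - 20466) = 1889026/(-20072) = 1889026*(-1/20072) = -944513/10036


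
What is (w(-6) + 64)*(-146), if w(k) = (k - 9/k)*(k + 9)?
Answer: -7373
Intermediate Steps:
w(k) = (9 + k)*(k - 9/k) (w(k) = (k - 9/k)*(9 + k) = (9 + k)*(k - 9/k))
(w(-6) + 64)*(-146) = ((-9 + (-6)² - 81/(-6) + 9*(-6)) + 64)*(-146) = ((-9 + 36 - 81*(-⅙) - 54) + 64)*(-146) = ((-9 + 36 + 27/2 - 54) + 64)*(-146) = (-27/2 + 64)*(-146) = (101/2)*(-146) = -7373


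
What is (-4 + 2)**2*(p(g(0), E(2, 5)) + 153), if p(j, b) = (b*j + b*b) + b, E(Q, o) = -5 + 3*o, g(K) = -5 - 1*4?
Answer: 692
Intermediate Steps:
g(K) = -9 (g(K) = -5 - 4 = -9)
p(j, b) = b + b**2 + b*j (p(j, b) = (b*j + b**2) + b = (b**2 + b*j) + b = b + b**2 + b*j)
(-4 + 2)**2*(p(g(0), E(2, 5)) + 153) = (-4 + 2)**2*((-5 + 3*5)*(1 + (-5 + 3*5) - 9) + 153) = (-2)**2*((-5 + 15)*(1 + (-5 + 15) - 9) + 153) = 4*(10*(1 + 10 - 9) + 153) = 4*(10*2 + 153) = 4*(20 + 153) = 4*173 = 692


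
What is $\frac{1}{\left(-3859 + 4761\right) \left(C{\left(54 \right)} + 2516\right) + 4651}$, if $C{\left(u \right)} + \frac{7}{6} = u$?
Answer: $\frac{3}{6965216} \approx 4.3071 \cdot 10^{-7}$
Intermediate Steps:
$C{\left(u \right)} = - \frac{7}{6} + u$
$\frac{1}{\left(-3859 + 4761\right) \left(C{\left(54 \right)} + 2516\right) + 4651} = \frac{1}{\left(-3859 + 4761\right) \left(\left(- \frac{7}{6} + 54\right) + 2516\right) + 4651} = \frac{1}{902 \left(\frac{317}{6} + 2516\right) + 4651} = \frac{1}{902 \cdot \frac{15413}{6} + 4651} = \frac{1}{\frac{6951263}{3} + 4651} = \frac{1}{\frac{6965216}{3}} = \frac{3}{6965216}$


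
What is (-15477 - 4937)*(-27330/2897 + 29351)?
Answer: -1735241382038/2897 ≈ -5.9898e+8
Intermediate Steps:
(-15477 - 4937)*(-27330/2897 + 29351) = -20414*(-27330*1/2897 + 29351) = -20414*(-27330/2897 + 29351) = -20414*85002517/2897 = -1735241382038/2897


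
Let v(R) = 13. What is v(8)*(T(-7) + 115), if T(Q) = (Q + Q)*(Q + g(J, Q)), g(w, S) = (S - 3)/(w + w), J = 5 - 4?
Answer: 3679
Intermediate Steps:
J = 1
g(w, S) = (-3 + S)/(2*w) (g(w, S) = (-3 + S)/((2*w)) = (-3 + S)*(1/(2*w)) = (-3 + S)/(2*w))
T(Q) = 2*Q*(-3/2 + 3*Q/2) (T(Q) = (Q + Q)*(Q + (1/2)*(-3 + Q)/1) = (2*Q)*(Q + (1/2)*1*(-3 + Q)) = (2*Q)*(Q + (-3/2 + Q/2)) = (2*Q)*(-3/2 + 3*Q/2) = 2*Q*(-3/2 + 3*Q/2))
v(8)*(T(-7) + 115) = 13*(3*(-7)*(-1 - 7) + 115) = 13*(3*(-7)*(-8) + 115) = 13*(168 + 115) = 13*283 = 3679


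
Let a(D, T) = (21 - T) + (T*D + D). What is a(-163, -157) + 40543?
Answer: 66149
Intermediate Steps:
a(D, T) = 21 + D - T + D*T (a(D, T) = (21 - T) + (D*T + D) = (21 - T) + (D + D*T) = 21 + D - T + D*T)
a(-163, -157) + 40543 = (21 - 163 - 1*(-157) - 163*(-157)) + 40543 = (21 - 163 + 157 + 25591) + 40543 = 25606 + 40543 = 66149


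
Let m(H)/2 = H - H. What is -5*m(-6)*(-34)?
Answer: 0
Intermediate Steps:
m(H) = 0 (m(H) = 2*(H - H) = 2*0 = 0)
-5*m(-6)*(-34) = -5*0*(-34) = 0*(-34) = 0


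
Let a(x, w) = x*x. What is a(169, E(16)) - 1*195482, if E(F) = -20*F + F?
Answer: -166921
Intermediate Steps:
E(F) = -19*F
a(x, w) = x²
a(169, E(16)) - 1*195482 = 169² - 1*195482 = 28561 - 195482 = -166921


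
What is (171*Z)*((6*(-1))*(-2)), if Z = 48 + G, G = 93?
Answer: 289332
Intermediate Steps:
Z = 141 (Z = 48 + 93 = 141)
(171*Z)*((6*(-1))*(-2)) = (171*141)*((6*(-1))*(-2)) = 24111*(-6*(-2)) = 24111*12 = 289332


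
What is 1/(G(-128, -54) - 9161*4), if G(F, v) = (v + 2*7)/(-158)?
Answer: -79/2894856 ≈ -2.7290e-5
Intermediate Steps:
G(F, v) = -7/79 - v/158 (G(F, v) = (v + 14)*(-1/158) = (14 + v)*(-1/158) = -7/79 - v/158)
1/(G(-128, -54) - 9161*4) = 1/((-7/79 - 1/158*(-54)) - 9161*4) = 1/((-7/79 + 27/79) - 36644) = 1/(20/79 - 36644) = 1/(-2894856/79) = -79/2894856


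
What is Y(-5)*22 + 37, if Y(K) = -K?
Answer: 147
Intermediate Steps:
Y(-5)*22 + 37 = -1*(-5)*22 + 37 = 5*22 + 37 = 110 + 37 = 147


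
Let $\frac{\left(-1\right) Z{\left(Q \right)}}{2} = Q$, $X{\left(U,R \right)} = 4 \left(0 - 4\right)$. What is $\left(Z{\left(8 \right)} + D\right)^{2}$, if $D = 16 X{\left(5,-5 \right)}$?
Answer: $73984$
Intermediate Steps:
$X{\left(U,R \right)} = -16$ ($X{\left(U,R \right)} = 4 \left(-4\right) = -16$)
$D = -256$ ($D = 16 \left(-16\right) = -256$)
$Z{\left(Q \right)} = - 2 Q$
$\left(Z{\left(8 \right)} + D\right)^{2} = \left(\left(-2\right) 8 - 256\right)^{2} = \left(-16 - 256\right)^{2} = \left(-272\right)^{2} = 73984$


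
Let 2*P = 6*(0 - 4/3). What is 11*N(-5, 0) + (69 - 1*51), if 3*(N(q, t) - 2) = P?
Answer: 76/3 ≈ 25.333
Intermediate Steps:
P = -4 (P = (6*(0 - 4/3))/2 = (6*(-4/3))/2 = (1/2)*(-8) = -4)
N(q, t) = 2/3 (N(q, t) = 2 + (1/3)*(-4) = 2 - 4/3 = 2/3)
11*N(-5, 0) + (69 - 1*51) = 11*(2/3) + (69 - 1*51) = 22/3 + (69 - 51) = 22/3 + 18 = 76/3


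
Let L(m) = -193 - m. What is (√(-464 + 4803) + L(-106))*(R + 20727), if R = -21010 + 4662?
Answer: -380973 + 4379*√4339 ≈ -92524.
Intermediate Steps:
R = -16348
(√(-464 + 4803) + L(-106))*(R + 20727) = (√(-464 + 4803) + (-193 - 1*(-106)))*(-16348 + 20727) = (√4339 + (-193 + 106))*4379 = (√4339 - 87)*4379 = (-87 + √4339)*4379 = -380973 + 4379*√4339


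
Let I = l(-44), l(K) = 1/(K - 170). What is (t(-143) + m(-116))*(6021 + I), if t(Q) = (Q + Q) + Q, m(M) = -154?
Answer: -751191419/214 ≈ -3.5102e+6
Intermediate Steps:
t(Q) = 3*Q (t(Q) = 2*Q + Q = 3*Q)
l(K) = 1/(-170 + K)
I = -1/214 (I = 1/(-170 - 44) = 1/(-214) = -1/214 ≈ -0.0046729)
(t(-143) + m(-116))*(6021 + I) = (3*(-143) - 154)*(6021 - 1/214) = (-429 - 154)*(1288493/214) = -583*1288493/214 = -751191419/214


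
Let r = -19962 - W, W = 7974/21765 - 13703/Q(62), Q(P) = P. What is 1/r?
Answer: -449810/8879856751 ≈ -5.0655e-5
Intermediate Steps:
W = -99250469/449810 (W = 7974/21765 - 13703/62 = 7974*(1/21765) - 13703*1/62 = 2658/7255 - 13703/62 = -99250469/449810 ≈ -220.65)
r = -8879856751/449810 (r = -19962 - 1*(-99250469/449810) = -19962 + 99250469/449810 = -8879856751/449810 ≈ -19741.)
1/r = 1/(-8879856751/449810) = -449810/8879856751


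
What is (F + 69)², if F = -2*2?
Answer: 4225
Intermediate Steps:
F = -4
(F + 69)² = (-4 + 69)² = 65² = 4225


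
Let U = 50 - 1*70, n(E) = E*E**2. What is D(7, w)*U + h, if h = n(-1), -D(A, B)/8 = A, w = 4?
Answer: 1119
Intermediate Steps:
D(A, B) = -8*A
n(E) = E**3
U = -20 (U = 50 - 70 = -20)
h = -1 (h = (-1)**3 = -1)
D(7, w)*U + h = -8*7*(-20) - 1 = -56*(-20) - 1 = 1120 - 1 = 1119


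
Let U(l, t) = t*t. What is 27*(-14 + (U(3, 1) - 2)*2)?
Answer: -432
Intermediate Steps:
U(l, t) = t**2
27*(-14 + (U(3, 1) - 2)*2) = 27*(-14 + (1**2 - 2)*2) = 27*(-14 + (1 - 2)*2) = 27*(-14 - 1*2) = 27*(-14 - 2) = 27*(-16) = -432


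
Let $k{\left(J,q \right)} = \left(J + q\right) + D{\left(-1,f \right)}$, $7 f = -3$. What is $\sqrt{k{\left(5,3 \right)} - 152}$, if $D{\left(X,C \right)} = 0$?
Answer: $12 i \approx 12.0 i$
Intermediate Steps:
$f = - \frac{3}{7}$ ($f = \frac{1}{7} \left(-3\right) = - \frac{3}{7} \approx -0.42857$)
$k{\left(J,q \right)} = J + q$ ($k{\left(J,q \right)} = \left(J + q\right) + 0 = J + q$)
$\sqrt{k{\left(5,3 \right)} - 152} = \sqrt{\left(5 + 3\right) - 152} = \sqrt{8 - 152} = \sqrt{-144} = 12 i$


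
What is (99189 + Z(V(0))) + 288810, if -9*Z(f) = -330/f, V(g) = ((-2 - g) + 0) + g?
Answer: 1163942/3 ≈ 3.8798e+5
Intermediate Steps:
V(g) = -2 (V(g) = (-2 - g) + g = -2)
Z(f) = 110/(3*f) (Z(f) = -(-110)/(3*f) = 110/(3*f))
(99189 + Z(V(0))) + 288810 = (99189 + (110/3)/(-2)) + 288810 = (99189 + (110/3)*(-½)) + 288810 = (99189 - 55/3) + 288810 = 297512/3 + 288810 = 1163942/3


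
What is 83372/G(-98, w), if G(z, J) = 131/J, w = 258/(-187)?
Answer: -21509976/24497 ≈ -878.07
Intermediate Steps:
w = -258/187 (w = 258*(-1/187) = -258/187 ≈ -1.3797)
83372/G(-98, w) = 83372/((131/(-258/187))) = 83372/((131*(-187/258))) = 83372/(-24497/258) = 83372*(-258/24497) = -21509976/24497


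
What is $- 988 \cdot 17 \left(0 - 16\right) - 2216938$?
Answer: $-1948202$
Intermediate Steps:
$- 988 \cdot 17 \left(0 - 16\right) - 2216938 = - 988 \cdot 17 \left(-16\right) - 2216938 = \left(-988\right) \left(-272\right) - 2216938 = 268736 - 2216938 = -1948202$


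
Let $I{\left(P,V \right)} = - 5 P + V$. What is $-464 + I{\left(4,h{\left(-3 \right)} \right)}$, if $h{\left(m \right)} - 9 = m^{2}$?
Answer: $-466$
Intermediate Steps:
$h{\left(m \right)} = 9 + m^{2}$
$I{\left(P,V \right)} = V - 5 P$
$-464 + I{\left(4,h{\left(-3 \right)} \right)} = -464 + \left(\left(9 + \left(-3\right)^{2}\right) - 20\right) = -464 + \left(\left(9 + 9\right) - 20\right) = -464 + \left(18 - 20\right) = -464 - 2 = -466$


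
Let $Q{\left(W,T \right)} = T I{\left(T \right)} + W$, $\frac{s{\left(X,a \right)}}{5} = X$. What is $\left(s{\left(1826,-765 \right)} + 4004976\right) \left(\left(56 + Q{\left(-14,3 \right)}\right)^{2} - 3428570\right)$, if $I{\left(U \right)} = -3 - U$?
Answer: $-13760331283364$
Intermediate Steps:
$s{\left(X,a \right)} = 5 X$
$Q{\left(W,T \right)} = W + T \left(-3 - T\right)$ ($Q{\left(W,T \right)} = T \left(-3 - T\right) + W = W + T \left(-3 - T\right)$)
$\left(s{\left(1826,-765 \right)} + 4004976\right) \left(\left(56 + Q{\left(-14,3 \right)}\right)^{2} - 3428570\right) = \left(5 \cdot 1826 + 4004976\right) \left(\left(56 - \left(14 + 3 \left(3 + 3\right)\right)\right)^{2} - 3428570\right) = \left(9130 + 4004976\right) \left(\left(56 - \left(14 + 3 \cdot 6\right)\right)^{2} - 3428570\right) = 4014106 \left(\left(56 - 32\right)^{2} - 3428570\right) = 4014106 \left(24^{2} - 3428570\right) = 4014106 \left(576 - 3428570\right) = 4014106 \left(-3427994\right) = -13760331283364$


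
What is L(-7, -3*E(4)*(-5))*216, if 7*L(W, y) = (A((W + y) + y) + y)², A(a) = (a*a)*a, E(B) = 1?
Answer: 32054642784/7 ≈ 4.5792e+9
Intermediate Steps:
A(a) = a³ (A(a) = a²*a = a³)
L(W, y) = (y + (W + 2*y)³)²/7 (L(W, y) = (((W + y) + y)³ + y)²/7 = ((W + 2*y)³ + y)²/7 = (y + (W + 2*y)³)²/7)
L(-7, -3*E(4)*(-5))*216 = ((-3*1*(-5) + (-7 + 2*(-3*1*(-5)))³)²/7)*216 = ((-3*(-5) + (-7 + 2*(-3*(-5)))³)²/7)*216 = ((15 + (-7 + 2*15)³)²/7)*216 = ((15 + (-7 + 30)³)²/7)*216 = ((15 + 23³)²/7)*216 = ((15 + 12167)²/7)*216 = ((⅐)*12182²)*216 = ((⅐)*148401124)*216 = (148401124/7)*216 = 32054642784/7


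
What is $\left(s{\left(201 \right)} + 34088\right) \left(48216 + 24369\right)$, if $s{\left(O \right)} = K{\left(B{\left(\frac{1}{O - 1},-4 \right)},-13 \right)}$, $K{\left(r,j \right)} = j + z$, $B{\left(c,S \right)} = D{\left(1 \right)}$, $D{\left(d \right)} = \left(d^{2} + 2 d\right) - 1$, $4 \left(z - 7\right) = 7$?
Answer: $\frac{9895875975}{4} \approx 2.474 \cdot 10^{9}$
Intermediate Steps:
$z = \frac{35}{4}$ ($z = 7 + \frac{1}{4} \cdot 7 = 7 + \frac{7}{4} = \frac{35}{4} \approx 8.75$)
$D{\left(d \right)} = -1 + d^{2} + 2 d$
$B{\left(c,S \right)} = 2$ ($B{\left(c,S \right)} = -1 + 1^{2} + 2 \cdot 1 = -1 + 1 + 2 = 2$)
$K{\left(r,j \right)} = \frac{35}{4} + j$ ($K{\left(r,j \right)} = j + \frac{35}{4} = \frac{35}{4} + j$)
$s{\left(O \right)} = - \frac{17}{4}$ ($s{\left(O \right)} = \frac{35}{4} - 13 = - \frac{17}{4}$)
$\left(s{\left(201 \right)} + 34088\right) \left(48216 + 24369\right) = \left(- \frac{17}{4} + 34088\right) \left(48216 + 24369\right) = \frac{136335}{4} \cdot 72585 = \frac{9895875975}{4}$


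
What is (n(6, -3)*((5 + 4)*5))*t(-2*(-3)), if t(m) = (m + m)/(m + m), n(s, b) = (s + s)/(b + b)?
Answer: -90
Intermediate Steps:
n(s, b) = s/b (n(s, b) = (2*s)/((2*b)) = (2*s)*(1/(2*b)) = s/b)
t(m) = 1 (t(m) = (2*m)/((2*m)) = (2*m)*(1/(2*m)) = 1)
(n(6, -3)*((5 + 4)*5))*t(-2*(-3)) = ((6/(-3))*((5 + 4)*5))*1 = ((6*(-1/3))*(9*5))*1 = -2*45*1 = -90*1 = -90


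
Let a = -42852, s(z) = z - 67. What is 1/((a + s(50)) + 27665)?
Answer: -1/15204 ≈ -6.5772e-5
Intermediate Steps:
s(z) = -67 + z
1/((a + s(50)) + 27665) = 1/((-42852 + (-67 + 50)) + 27665) = 1/((-42852 - 17) + 27665) = 1/(-42869 + 27665) = 1/(-15204) = -1/15204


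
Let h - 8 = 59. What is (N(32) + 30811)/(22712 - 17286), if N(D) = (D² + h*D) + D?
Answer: 34011/5426 ≈ 6.2682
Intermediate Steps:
h = 67 (h = 8 + 59 = 67)
N(D) = D² + 68*D (N(D) = (D² + 67*D) + D = D² + 68*D)
(N(32) + 30811)/(22712 - 17286) = (32*(68 + 32) + 30811)/(22712 - 17286) = (32*100 + 30811)/5426 = (3200 + 30811)*(1/5426) = 34011*(1/5426) = 34011/5426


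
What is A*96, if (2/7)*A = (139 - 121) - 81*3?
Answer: -75600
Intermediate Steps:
A = -1575/2 (A = 7*((139 - 121) - 81*3)/2 = 7*(18 - 243)/2 = (7/2)*(-225) = -1575/2 ≈ -787.50)
A*96 = -1575/2*96 = -75600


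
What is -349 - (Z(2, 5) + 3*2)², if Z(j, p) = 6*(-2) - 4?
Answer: -449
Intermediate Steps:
Z(j, p) = -16 (Z(j, p) = -12 - 4 = -16)
-349 - (Z(2, 5) + 3*2)² = -349 - (-16 + 3*2)² = -349 - (-16 + 6)² = -349 - 1*(-10)² = -349 - 1*100 = -349 - 100 = -449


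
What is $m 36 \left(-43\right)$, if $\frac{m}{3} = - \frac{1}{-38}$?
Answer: $- \frac{2322}{19} \approx -122.21$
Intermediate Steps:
$m = \frac{3}{38}$ ($m = 3 \left(- \frac{1}{-38}\right) = 3 \left(\left(-1\right) \left(- \frac{1}{38}\right)\right) = 3 \cdot \frac{1}{38} = \frac{3}{38} \approx 0.078947$)
$m 36 \left(-43\right) = \frac{3}{38} \cdot 36 \left(-43\right) = \frac{54}{19} \left(-43\right) = - \frac{2322}{19}$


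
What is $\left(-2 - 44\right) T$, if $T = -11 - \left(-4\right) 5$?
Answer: $-414$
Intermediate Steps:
$T = 9$ ($T = -11 - -20 = -11 + 20 = 9$)
$\left(-2 - 44\right) T = \left(-2 - 44\right) 9 = \left(-46\right) 9 = -414$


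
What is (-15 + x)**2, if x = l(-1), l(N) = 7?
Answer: 64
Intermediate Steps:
x = 7
(-15 + x)**2 = (-15 + 7)**2 = (-8)**2 = 64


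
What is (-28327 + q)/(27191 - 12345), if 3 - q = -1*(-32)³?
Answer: -30546/7423 ≈ -4.1151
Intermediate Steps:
q = -32765 (q = 3 - (-1)*(-32)³ = 3 - (-1)*(-32768) = 3 - 1*32768 = 3 - 32768 = -32765)
(-28327 + q)/(27191 - 12345) = (-28327 - 32765)/(27191 - 12345) = -61092/14846 = -61092*1/14846 = -30546/7423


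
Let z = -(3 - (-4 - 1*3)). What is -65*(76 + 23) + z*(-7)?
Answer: -6365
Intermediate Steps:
z = -10 (z = -(3 - (-4 - 3)) = -(3 - 1*(-7)) = -(3 + 7) = -1*10 = -10)
-65*(76 + 23) + z*(-7) = -65*(76 + 23) - 10*(-7) = -65*99 + 70 = -6435 + 70 = -6365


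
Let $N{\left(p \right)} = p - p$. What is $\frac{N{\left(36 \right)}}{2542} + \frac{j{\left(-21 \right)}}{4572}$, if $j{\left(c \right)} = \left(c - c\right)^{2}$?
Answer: $0$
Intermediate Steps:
$N{\left(p \right)} = 0$
$j{\left(c \right)} = 0$ ($j{\left(c \right)} = 0^{2} = 0$)
$\frac{N{\left(36 \right)}}{2542} + \frac{j{\left(-21 \right)}}{4572} = \frac{0}{2542} + \frac{0}{4572} = 0 \cdot \frac{1}{2542} + 0 \cdot \frac{1}{4572} = 0 + 0 = 0$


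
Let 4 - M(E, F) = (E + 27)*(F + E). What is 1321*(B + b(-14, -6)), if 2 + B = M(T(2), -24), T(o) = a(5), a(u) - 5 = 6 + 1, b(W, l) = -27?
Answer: 585203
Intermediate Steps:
a(u) = 12 (a(u) = 5 + (6 + 1) = 5 + 7 = 12)
T(o) = 12
M(E, F) = 4 - (27 + E)*(E + F) (M(E, F) = 4 - (E + 27)*(F + E) = 4 - (27 + E)*(E + F))
B = 470 (B = -2 + (4 - 1*12**2 - 27*12 - 27*(-24) - 1*12*(-24)) = -2 + (4 - 1*144 - 324 + 648 + 288) = -2 + (4 - 144 - 324 + 648 + 288) = -2 + 472 = 470)
1321*(B + b(-14, -6)) = 1321*(470 - 27) = 1321*443 = 585203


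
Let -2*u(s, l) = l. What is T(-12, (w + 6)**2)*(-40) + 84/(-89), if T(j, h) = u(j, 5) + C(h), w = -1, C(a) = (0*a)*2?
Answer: 8816/89 ≈ 99.056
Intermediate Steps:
C(a) = 0 (C(a) = 0*2 = 0)
u(s, l) = -l/2
T(j, h) = -5/2 (T(j, h) = -1/2*5 + 0 = -5/2 + 0 = -5/2)
T(-12, (w + 6)**2)*(-40) + 84/(-89) = -5/2*(-40) + 84/(-89) = 100 + 84*(-1/89) = 100 - 84/89 = 8816/89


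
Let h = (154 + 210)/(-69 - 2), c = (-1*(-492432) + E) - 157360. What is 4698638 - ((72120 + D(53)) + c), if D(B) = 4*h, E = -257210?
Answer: 322956032/71 ≈ 4.5487e+6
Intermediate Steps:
c = 77862 (c = (-1*(-492432) - 257210) - 157360 = (492432 - 257210) - 157360 = 235222 - 157360 = 77862)
h = -364/71 (h = 364/(-71) = 364*(-1/71) = -364/71 ≈ -5.1268)
D(B) = -1456/71 (D(B) = 4*(-364/71) = -1456/71)
4698638 - ((72120 + D(53)) + c) = 4698638 - ((72120 - 1456/71) + 77862) = 4698638 - (5119064/71 + 77862) = 4698638 - 1*10647266/71 = 4698638 - 10647266/71 = 322956032/71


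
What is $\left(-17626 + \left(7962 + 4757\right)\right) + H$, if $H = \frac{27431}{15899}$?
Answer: $- \frac{77988962}{15899} \approx -4905.3$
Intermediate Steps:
$H = \frac{27431}{15899}$ ($H = 27431 \cdot \frac{1}{15899} = \frac{27431}{15899} \approx 1.7253$)
$\left(-17626 + \left(7962 + 4757\right)\right) + H = \left(-17626 + \left(7962 + 4757\right)\right) + \frac{27431}{15899} = \left(-17626 + 12719\right) + \frac{27431}{15899} = -4907 + \frac{27431}{15899} = - \frac{77988962}{15899}$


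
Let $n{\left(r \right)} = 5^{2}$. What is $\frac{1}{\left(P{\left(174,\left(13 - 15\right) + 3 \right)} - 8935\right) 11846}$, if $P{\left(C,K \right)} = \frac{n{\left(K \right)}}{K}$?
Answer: $- \frac{1}{105547860} \approx -9.4744 \cdot 10^{-9}$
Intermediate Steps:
$n{\left(r \right)} = 25$
$P{\left(C,K \right)} = \frac{25}{K}$
$\frac{1}{\left(P{\left(174,\left(13 - 15\right) + 3 \right)} - 8935\right) 11846} = \frac{1}{\left(\frac{25}{\left(13 - 15\right) + 3} - 8935\right) 11846} = \frac{1}{\frac{25}{-2 + 3} - 8935} \cdot \frac{1}{11846} = \frac{1}{\frac{25}{1} - 8935} \cdot \frac{1}{11846} = \frac{1}{25 \cdot 1 - 8935} \cdot \frac{1}{11846} = \frac{1}{25 - 8935} \cdot \frac{1}{11846} = \frac{1}{-8910} \cdot \frac{1}{11846} = \left(- \frac{1}{8910}\right) \frac{1}{11846} = - \frac{1}{105547860}$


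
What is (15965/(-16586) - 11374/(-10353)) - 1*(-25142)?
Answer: 4317278323355/171714858 ≈ 25142.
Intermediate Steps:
(15965/(-16586) - 11374/(-10353)) - 1*(-25142) = (15965*(-1/16586) - 11374*(-1/10353)) + 25142 = (-15965/16586 + 11374/10353) + 25142 = 23363519/171714858 + 25142 = 4317278323355/171714858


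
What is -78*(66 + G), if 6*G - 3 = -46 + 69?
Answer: -5486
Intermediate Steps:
G = 13/3 (G = ½ + (-46 + 69)/6 = ½ + (⅙)*23 = ½ + 23/6 = 13/3 ≈ 4.3333)
-78*(66 + G) = -78*(66 + 13/3) = -78*211/3 = -5486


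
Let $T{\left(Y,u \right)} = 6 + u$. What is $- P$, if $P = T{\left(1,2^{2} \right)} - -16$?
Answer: $-26$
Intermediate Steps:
$P = 26$ ($P = \left(6 + 2^{2}\right) - -16 = \left(6 + 4\right) + 16 = 10 + 16 = 26$)
$- P = \left(-1\right) 26 = -26$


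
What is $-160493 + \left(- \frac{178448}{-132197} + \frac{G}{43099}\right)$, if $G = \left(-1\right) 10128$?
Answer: $- \frac{914411904782843}{5697558503} \approx -1.6049 \cdot 10^{5}$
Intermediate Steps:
$G = -10128$
$-160493 + \left(- \frac{178448}{-132197} + \frac{G}{43099}\right) = -160493 - \left(- \frac{178448}{132197} + \frac{10128}{43099}\right) = -160493 - - \frac{6352039136}{5697558503} = -160493 + \left(\frac{178448}{132197} - \frac{10128}{43099}\right) = -160493 + \frac{6352039136}{5697558503} = - \frac{914411904782843}{5697558503}$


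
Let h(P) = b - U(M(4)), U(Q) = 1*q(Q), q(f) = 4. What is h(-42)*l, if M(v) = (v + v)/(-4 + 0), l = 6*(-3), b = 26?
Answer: -396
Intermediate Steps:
l = -18
M(v) = -v/2 (M(v) = (2*v)/(-4) = (2*v)*(-¼) = -v/2)
U(Q) = 4 (U(Q) = 1*4 = 4)
h(P) = 22 (h(P) = 26 - 1*4 = 26 - 4 = 22)
h(-42)*l = 22*(-18) = -396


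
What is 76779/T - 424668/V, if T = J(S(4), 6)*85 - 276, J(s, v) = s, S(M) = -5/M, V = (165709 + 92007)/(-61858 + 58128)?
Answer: 585701272626/98511941 ≈ 5945.5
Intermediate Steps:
V = -128858/1865 (V = 257716/(-3730) = 257716*(-1/3730) = -128858/1865 ≈ -69.093)
T = -1529/4 (T = -5/4*85 - 276 = -425/4 - 276 = -1529/4 ≈ -382.25)
76779/T - 424668/V = 76779/(-1529/4) - 424668/(-128858/1865) = 76779*(-4/1529) - 424668*(-1865/128858) = -307116/1529 + 396002910/64429 = 585701272626/98511941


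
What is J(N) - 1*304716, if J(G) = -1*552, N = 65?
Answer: -305268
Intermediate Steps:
J(G) = -552
J(N) - 1*304716 = -552 - 1*304716 = -552 - 304716 = -305268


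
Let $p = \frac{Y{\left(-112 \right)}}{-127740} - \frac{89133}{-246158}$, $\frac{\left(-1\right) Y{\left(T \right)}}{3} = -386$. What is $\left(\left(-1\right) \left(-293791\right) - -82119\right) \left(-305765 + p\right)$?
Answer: $- \frac{2738029256811559972}{23821381} \approx -1.1494 \cdot 10^{11}$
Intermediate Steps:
$Y{\left(T \right)} = 1158$ ($Y{\left(T \right)} = \left(-3\right) \left(-386\right) = 1158$)
$p = \frac{42048479}{119106905}$ ($p = \frac{1158}{-127740} - \frac{89133}{-246158} = 1158 \left(- \frac{1}{127740}\right) - - \frac{8103}{22378} = - \frac{193}{21290} + \frac{8103}{22378} = \frac{42048479}{119106905} \approx 0.35303$)
$\left(\left(-1\right) \left(-293791\right) - -82119\right) \left(-305765 + p\right) = \left(\left(-1\right) \left(-293791\right) - -82119\right) \left(-305765 + \frac{42048479}{119106905}\right) = \left(293791 + 82119\right) \left(- \frac{36418680758846}{119106905}\right) = 375910 \left(- \frac{36418680758846}{119106905}\right) = - \frac{2738029256811559972}{23821381}$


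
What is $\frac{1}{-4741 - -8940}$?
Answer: $\frac{1}{4199} \approx 0.00023815$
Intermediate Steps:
$\frac{1}{-4741 - -8940} = \frac{1}{-4741 + 8940} = \frac{1}{4199}$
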